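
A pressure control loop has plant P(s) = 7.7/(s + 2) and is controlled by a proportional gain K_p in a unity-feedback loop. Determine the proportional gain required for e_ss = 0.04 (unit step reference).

The loop is type 0, so e_ss(step) = 1/(1 + K_pos) with K_pos = K_p·P(0).
P(0) = 3.85. Require 1/(1 + K_p·3.85) = 0.04, so 1 + 3.85·K_p = 25.
K_p = (25 − 1)/3.85 = 6.23.

K_p = 6.23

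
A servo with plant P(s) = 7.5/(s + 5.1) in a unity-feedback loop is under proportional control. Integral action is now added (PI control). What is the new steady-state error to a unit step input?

The integrator makes K_pos = lim_{s→0} C(s)G(s) infinite, so e_ss = 1/(1+K_pos) = 0.

0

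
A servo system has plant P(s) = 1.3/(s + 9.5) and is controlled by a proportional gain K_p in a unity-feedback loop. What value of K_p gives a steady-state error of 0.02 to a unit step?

K_p = 358

The loop is type 0, so e_ss(step) = 1/(1 + K_pos) with K_pos = K_p·P(0).
P(0) = 0.1368. Require 1/(1 + K_p·0.1368) = 0.02, so 1 + 0.1368·K_p = 50.
K_p = (50 − 1)/0.1368 = 358.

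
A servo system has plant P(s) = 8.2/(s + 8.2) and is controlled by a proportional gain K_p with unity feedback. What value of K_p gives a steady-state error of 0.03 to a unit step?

For a type-0 loop with proportional control, e_ss = 1/(1 + K_p·P(0)).
P(0) = 1. Require 1/(1 + K_p·1) = 0.03, so 1 + 1·K_p = 33.33.
K_p = (33.33 − 1)/1 = 32.3.

K_p = 32.3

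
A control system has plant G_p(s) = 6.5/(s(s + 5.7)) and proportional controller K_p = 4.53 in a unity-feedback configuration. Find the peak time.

T_p = 0.68 s

The closed-loop denominator s² + 5.7s + 29.45 gives ω_n = √29.45 = 5.426 and ζ = 5.7/(2ω_n) = 0.5252.
Damped frequency ω_d = ω_n√(1−ζ²) = 4.618 rad/s, so peak time T_p = π/ω_d = 0.68 s.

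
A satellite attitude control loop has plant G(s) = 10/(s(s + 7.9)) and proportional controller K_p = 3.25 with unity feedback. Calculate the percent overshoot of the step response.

4.89%

The closed-loop denominator s² + 7.9s + 32.5 gives ω_n = √32.5 = 5.701 and ζ = 7.9/(2ω_n) = 0.6929.
%OS = 100·exp(−πζ/√(1−ζ²)) = 100·exp(−π·0.6929/√0.5199) = 4.89%.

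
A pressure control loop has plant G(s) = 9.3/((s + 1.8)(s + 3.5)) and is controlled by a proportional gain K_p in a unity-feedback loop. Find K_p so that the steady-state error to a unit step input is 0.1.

The loop is type 0, so e_ss(step) = 1/(1 + K_pos) with K_pos = K_p·G(0).
G(0) = 1.476. Require 1/(1 + K_p·1.476) = 0.1, so 1 + 1.476·K_p = 10.
K_p = (10 − 1)/1.476 = 6.1.

K_p = 6.1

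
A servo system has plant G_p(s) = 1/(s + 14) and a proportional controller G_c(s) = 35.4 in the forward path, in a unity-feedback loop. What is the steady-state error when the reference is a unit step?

The loop is type 0. Static position error constant K_pos = G_c(0)·G_p(0) = 35.4·0.07143 = 2.529.
Steady-state error to a unit step: e_ss = 1/(1+K_pos) = 1/3.529 = 0.283.

0.283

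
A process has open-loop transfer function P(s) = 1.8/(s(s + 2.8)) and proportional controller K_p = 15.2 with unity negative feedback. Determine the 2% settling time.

T_s ≈ 2.86 s

From 1 + K_pP(s) = 0: s² + 2.8s + 27.36 = 0 ⇒ ω_n = 5.231, ζ = 0.2677.
2% settling time T_s ≈ 4/(ζω_n) = 4/1.4 = 2.86 s.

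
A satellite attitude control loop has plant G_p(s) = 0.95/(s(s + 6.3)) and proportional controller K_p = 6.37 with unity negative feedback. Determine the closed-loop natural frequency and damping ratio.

1 + K_p·G_p(s) = 0 gives s² + 6.3s + 6.051 = 0.
Matching s² + 2ζω_n s + ω_n²: ω_n = √6.051 = 2.46 rad/s and 2ζω_n = 6.3, so ζ = 6.3/(2·2.46) = 1.28.

ω_n = 2.46 rad/s, ζ = 1.28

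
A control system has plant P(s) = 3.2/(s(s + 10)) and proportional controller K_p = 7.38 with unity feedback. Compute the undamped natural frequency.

ω_n = 4.86 rad/s

The closed-loop denominator is s(s+10) + 7.38·3.2 = s² + 10s + 23.62.
So ω_n² = 23.62 ⇒ ω_n = 4.86 rad/s, and ζ = 10/(2ω_n) = 1.03.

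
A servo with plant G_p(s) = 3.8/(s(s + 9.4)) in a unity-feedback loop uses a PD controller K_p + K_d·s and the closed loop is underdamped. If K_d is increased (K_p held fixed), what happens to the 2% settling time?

Characteristic equation s² + (9.4 + 3.8K_d)s + 3.8K_p = 0: raising K_d increases ζω_n = (9.4+3.8K_d)/2 while the loop stays underdamped, so T_s ≈ 4/(ζω_n) decreases.

decrease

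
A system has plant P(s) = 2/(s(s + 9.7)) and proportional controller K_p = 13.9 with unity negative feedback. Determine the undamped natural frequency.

With unity feedback the closed-loop characteristic equation is s² + 9.7s + 13.9·2 = s² + 9.7s + 27.8 = 0.
Matching s² + 2ζω_n s + ω_n²: ω_n = √27.8 = 5.273 rad/s and 2ζω_n = 9.7, so ζ = 9.7/(2·5.273) = 0.92.

ω_n = 5.27 rad/s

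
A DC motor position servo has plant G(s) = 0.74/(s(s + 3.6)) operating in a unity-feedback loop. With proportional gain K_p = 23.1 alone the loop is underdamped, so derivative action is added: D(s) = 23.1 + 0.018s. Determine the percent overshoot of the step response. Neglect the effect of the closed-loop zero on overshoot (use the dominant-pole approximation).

Forward path: (23.1 + 0.018s)·0.74/(s(s+3.6)). The closed-loop characteristic equation is s² + (3.6 + 0.74·0.018)s + 0.74·23.1 = 0.
That is s² + 3.613s + 17.09 = 0, so ω_n = 4.134 rad/s and ζ = 3.613/(2·4.134) = 0.437.
%OS = 100·exp(−πζ/√(1−ζ²)) = 21.7%.

21.7%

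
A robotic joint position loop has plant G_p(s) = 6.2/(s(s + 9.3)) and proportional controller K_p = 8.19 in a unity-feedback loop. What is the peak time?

The closed-loop denominator s² + 9.3s + 50.78 gives ω_n = √50.78 = 7.126 and ζ = 9.3/(2ω_n) = 0.6526.
Damped frequency ω_d = ω_n√(1−ζ²) = 5.4 rad/s, so peak time T_p = π/ω_d = 0.582 s.

T_p = 0.582 s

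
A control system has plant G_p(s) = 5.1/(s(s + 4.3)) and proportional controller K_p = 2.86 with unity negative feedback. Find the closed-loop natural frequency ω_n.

1 + K_p·G_p(s) = 0 gives s² + 4.3s + 14.59 = 0.
Matching s² + 2ζω_n s + ω_n²: ω_n = √14.59 = 3.819 rad/s and 2ζω_n = 4.3, so ζ = 4.3/(2·3.819) = 0.563.

ω_n = 3.82 rad/s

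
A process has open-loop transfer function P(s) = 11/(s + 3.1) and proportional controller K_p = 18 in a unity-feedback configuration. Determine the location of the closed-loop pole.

s = -201.1

Closed-loop transfer function: T(s) = K_p·P(s)/(1 + K_p·P(s)) = 198/(s + 3.1 + 198) = 198/(s + 201.1).
The closed-loop pole is at s = −201.1.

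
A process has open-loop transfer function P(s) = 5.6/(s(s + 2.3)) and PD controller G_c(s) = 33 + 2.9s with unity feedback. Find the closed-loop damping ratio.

ζ = 0.682

Forward path: (33 + 2.9s)·5.6/(s(s+2.3)). The closed-loop characteristic equation is s² + (2.3 + 5.6·2.9)s + 5.6·33 = 0.
That is s² + 18.54s + 184.8 = 0, so ω_n = 13.59 rad/s and ζ = 18.54/(2·13.59) = 0.6819.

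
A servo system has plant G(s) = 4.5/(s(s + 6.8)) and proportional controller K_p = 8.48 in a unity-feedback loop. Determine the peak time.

T_p = 0.609 s

The closed-loop denominator s² + 6.8s + 38.16 gives ω_n = √38.16 = 6.177 and ζ = 6.8/(2ω_n) = 0.5504.
Damped frequency ω_d = ω_n√(1−ζ²) = 5.158 rad/s, so peak time T_p = π/ω_d = 0.609 s.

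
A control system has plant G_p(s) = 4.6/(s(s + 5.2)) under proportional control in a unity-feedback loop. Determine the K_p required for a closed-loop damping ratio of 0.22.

Closed-loop characteristic equation: s² + 5.2s + K_p·4.6 = 0.
So ω_n = √(4.6K_p) and 2ζω_n = 5.2, giving ζ = 5.2/(2√(4.6K_p)).
Setting ζ = 0.22: √(4.6K_p) = 5.2/(2·0.22) = 11.82, so K_p = 139.7/4.6 = 30.4.

K_p = 30.4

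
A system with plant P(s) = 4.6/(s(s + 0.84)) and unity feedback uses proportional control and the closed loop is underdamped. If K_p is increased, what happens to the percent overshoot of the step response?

increase

Characteristic equation s² + 0.84s + K_p·4.6 = 0: raising K_p raises ω_n while 2ζω_n = 0.84 is fixed, so ζ falls and overshoot grows.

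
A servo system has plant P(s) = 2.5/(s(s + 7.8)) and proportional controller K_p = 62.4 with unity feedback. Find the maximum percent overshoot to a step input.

Closed-loop characteristic equation: s² + 7.8s + 156 = 0, so ω_n = 12.49 rad/s and ζ = 7.8/(2·12.49) = 0.3122.
%OS = 100·exp(−πζ/√(1−ζ²)) = 100·exp(−π·0.3122/√0.9025) = 35.6%.

35.6%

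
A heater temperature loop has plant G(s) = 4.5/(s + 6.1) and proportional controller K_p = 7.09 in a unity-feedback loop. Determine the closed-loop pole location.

s = -38.01

Closed-loop transfer function: T(s) = K_p·G(s)/(1 + K_p·G(s)) = 31.91/(s + 6.1 + 31.91) = 31.91/(s + 38.01).
The closed-loop pole is at s = −38.01.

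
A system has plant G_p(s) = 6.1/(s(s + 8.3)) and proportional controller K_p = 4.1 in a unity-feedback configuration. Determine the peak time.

From 1 + K_pG_p(s) = 0: s² + 8.3s + 25.01 = 0 ⇒ ω_n = 5.001, ζ = 0.8298.
Damped frequency ω_d = ω_n√(1−ζ²) = 2.791 rad/s, so peak time T_p = π/ω_d = 1.13 s.

T_p = 1.13 s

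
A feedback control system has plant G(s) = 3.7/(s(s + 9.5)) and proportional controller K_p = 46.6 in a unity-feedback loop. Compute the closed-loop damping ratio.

ζ = 0.362

With unity feedback the closed-loop characteristic equation is s² + 9.5s + 46.6·3.7 = s² + 9.5s + 172.4 = 0.
Matching s² + 2ζω_n s + ω_n²: ω_n = √172.4 = 13.13 rad/s and 2ζω_n = 9.5, so ζ = 9.5/(2·13.13) = 0.362.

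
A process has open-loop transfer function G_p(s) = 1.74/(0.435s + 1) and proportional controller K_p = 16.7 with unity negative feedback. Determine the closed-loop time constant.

τ = 0.0145 s

Closed loop: T(s) = K_p·G_p/(1+K_p·G_p) = 29.06/(0.435s + 1 + 29.06), with pole at s = −(1 + 29.06)/0.435 = −69.1.
Closed-loop time constant τ = 1/69.1 = 0.0145 s.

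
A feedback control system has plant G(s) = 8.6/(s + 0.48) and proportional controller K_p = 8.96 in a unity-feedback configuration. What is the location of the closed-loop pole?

Closed-loop transfer function: T(s) = K_p·G(s)/(1 + K_p·G(s)) = 77.06/(s + 0.48 + 77.06) = 77.06/(s + 77.54).
The closed-loop pole is at s = −77.54.

s = -77.54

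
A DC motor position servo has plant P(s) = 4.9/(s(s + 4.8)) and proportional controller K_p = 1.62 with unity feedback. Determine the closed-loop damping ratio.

ζ = 0.852

With unity feedback the closed-loop characteristic equation is s² + 4.8s + 1.62·4.9 = s² + 4.8s + 7.938 = 0.
So ω_n² = 7.938 ⇒ ω_n = 2.817 rad/s, and ζ = 4.8/(2ω_n) = 0.852.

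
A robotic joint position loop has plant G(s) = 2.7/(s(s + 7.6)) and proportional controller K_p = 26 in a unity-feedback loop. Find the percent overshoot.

20.2%

Closed-loop characteristic equation: s² + 7.6s + 70.2 = 0, so ω_n = 8.379 rad/s and ζ = 7.6/(2·8.379) = 0.4535.
%OS = 100·exp(−πζ/√(1−ζ²)) = 100·exp(−π·0.4535/√0.7943) = 20.2%.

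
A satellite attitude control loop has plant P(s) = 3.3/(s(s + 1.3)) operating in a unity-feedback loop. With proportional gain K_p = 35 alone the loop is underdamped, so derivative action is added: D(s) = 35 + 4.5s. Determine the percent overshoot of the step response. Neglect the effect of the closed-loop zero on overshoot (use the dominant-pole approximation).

Forward path: (35 + 4.5s)·3.3/(s(s+1.3)). The closed-loop characteristic equation is s² + (1.3 + 3.3·4.5)s + 3.3·35 = 0.
That is s² + 16.15s + 115.5 = 0, so ω_n = 10.75 rad/s and ζ = 16.15/(2·10.75) = 0.7514.
%OS = 100·exp(−πζ/√(1−ζ²)) = 2.8%.

2.8%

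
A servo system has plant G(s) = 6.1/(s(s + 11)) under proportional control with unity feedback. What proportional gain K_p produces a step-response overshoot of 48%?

K_p = 95.8

From %OS = 100·exp(−πζ/√(1−ζ²)) = 48%, ζ = −ln(0.48)/√(π²+ln²(0.48)) = 0.2275.
Characteristic equation s² + 11s + 6.1K_p = 0 gives ζ = 11/(2√(6.1K_p)).
Setting ζ = 0.2275: √(6.1K_p) = 11/(2·0.2275) = 24.18, so K_p = 584.5/6.1 = 95.8.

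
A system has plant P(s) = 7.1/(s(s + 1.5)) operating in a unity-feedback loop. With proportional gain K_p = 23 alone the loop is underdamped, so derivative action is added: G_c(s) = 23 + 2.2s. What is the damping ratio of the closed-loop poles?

Forward path: (23 + 2.2s)·7.1/(s(s+1.5)). The closed-loop characteristic equation is s² + (1.5 + 7.1·2.2)s + 7.1·23 = 0.
That is s² + 17.12s + 163.3 = 0, so ω_n = 12.78 rad/s and ζ = 17.12/(2·12.78) = 0.6699.

ζ = 0.67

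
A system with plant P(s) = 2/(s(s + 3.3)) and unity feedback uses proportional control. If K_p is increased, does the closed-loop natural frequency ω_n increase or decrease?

ω_n = √(2·K_p), which grows with K_p.

increase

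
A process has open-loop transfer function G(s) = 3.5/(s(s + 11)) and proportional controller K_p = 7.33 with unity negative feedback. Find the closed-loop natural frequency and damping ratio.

ω_n = 5.07 rad/s, ζ = 1.09

1 + K_p·G(s) = 0 gives s² + 11s + 25.66 = 0.
Matching s² + 2ζω_n s + ω_n²: ω_n = √25.66 = 5.065 rad/s and 2ζω_n = 11, so ζ = 11/(2·5.065) = 1.09.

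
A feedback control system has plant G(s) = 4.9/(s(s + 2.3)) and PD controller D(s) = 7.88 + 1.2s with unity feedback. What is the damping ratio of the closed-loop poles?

ζ = 0.658

Forward path: (7.88 + 1.2s)·4.9/(s(s+2.3)). The closed-loop characteristic equation is s² + (2.3 + 4.9·1.2)s + 4.9·7.88 = 0.
That is s² + 8.18s + 38.61 = 0, so ω_n = 6.214 rad/s and ζ = 8.18/(2·6.214) = 0.6582.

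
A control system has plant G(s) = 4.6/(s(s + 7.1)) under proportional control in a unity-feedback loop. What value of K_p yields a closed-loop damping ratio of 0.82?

Closed-loop characteristic equation: s² + 7.1s + K_p·4.6 = 0.
So ω_n = √(4.6K_p) and 2ζω_n = 7.1, giving ζ = 7.1/(2√(4.6K_p)).
Setting ζ = 0.82: √(4.6K_p) = 7.1/(2·0.82) = 4.329, so K_p = 18.74/4.6 = 4.07.

K_p = 4.07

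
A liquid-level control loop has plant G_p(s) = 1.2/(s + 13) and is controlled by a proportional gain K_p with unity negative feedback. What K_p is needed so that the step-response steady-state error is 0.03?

K_p = 350

Steady-state error for a unit step on this type-0 loop is 1/(1 + K_p·G_p(0)).
G_p(0) = 0.09231. Require 1/(1 + K_p·0.09231) = 0.03, so 1 + 0.09231·K_p = 33.33.
K_p = (33.33 − 1)/0.09231 = 350.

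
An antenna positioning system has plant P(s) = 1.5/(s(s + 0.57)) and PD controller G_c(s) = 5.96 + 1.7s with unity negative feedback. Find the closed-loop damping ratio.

ζ = 0.522

Forward path: (5.96 + 1.7s)·1.5/(s(s+0.57)). The closed-loop characteristic equation is s² + (0.57 + 1.5·1.7)s + 1.5·5.96 = 0.
That is s² + 3.12s + 8.94 = 0, so ω_n = 2.99 rad/s and ζ = 3.12/(2·2.99) = 0.5217.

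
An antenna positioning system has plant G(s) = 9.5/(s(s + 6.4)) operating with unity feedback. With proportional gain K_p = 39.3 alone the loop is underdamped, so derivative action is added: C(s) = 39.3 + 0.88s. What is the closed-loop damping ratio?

ζ = 0.382

Forward path: (39.3 + 0.88s)·9.5/(s(s+6.4)). The closed-loop characteristic equation is s² + (6.4 + 9.5·0.88)s + 9.5·39.3 = 0.
That is s² + 14.76s + 373.3 = 0, so ω_n = 19.32 rad/s and ζ = 14.76/(2·19.32) = 0.3819.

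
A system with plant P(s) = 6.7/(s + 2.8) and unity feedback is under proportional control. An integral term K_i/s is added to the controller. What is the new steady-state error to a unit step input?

Adding integral action puts a pole at s = 0 in the forward path, raising the system type to 1; a type-1 loop has zero steady-state error to a step.

0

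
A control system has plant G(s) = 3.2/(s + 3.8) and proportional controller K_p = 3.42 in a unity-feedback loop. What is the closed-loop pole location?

Closed-loop transfer function: T(s) = K_p·G(s)/(1 + K_p·G(s)) = 10.94/(s + 3.8 + 10.94) = 10.94/(s + 14.74).
The closed-loop pole is at s = −14.74.

s = -14.74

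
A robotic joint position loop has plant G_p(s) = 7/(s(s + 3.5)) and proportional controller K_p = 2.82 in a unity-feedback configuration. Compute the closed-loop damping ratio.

With unity feedback the closed-loop characteristic equation is s² + 3.5s + 2.82·7 = s² + 3.5s + 19.74 = 0.
Matching s² + 2ζω_n s + ω_n²: ω_n = √19.74 = 4.443 rad/s and 2ζω_n = 3.5, so ζ = 3.5/(2·4.443) = 0.394.

ζ = 0.394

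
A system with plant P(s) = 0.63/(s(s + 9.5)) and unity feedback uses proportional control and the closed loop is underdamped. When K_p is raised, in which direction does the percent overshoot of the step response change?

Characteristic equation s² + 9.5s + K_p·0.63 = 0: raising K_p raises ω_n while 2ζω_n = 9.5 is fixed, so ζ falls and overshoot grows.

increase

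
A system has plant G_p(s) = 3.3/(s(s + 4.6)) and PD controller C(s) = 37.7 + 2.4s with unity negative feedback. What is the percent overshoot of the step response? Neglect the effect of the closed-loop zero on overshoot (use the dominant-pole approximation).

Forward path: (37.7 + 2.4s)·3.3/(s(s+4.6)). The closed-loop characteristic equation is s² + (4.6 + 3.3·2.4)s + 3.3·37.7 = 0.
That is s² + 12.52s + 124.4 = 0, so ω_n = 11.15 rad/s and ζ = 12.52/(2·11.15) = 0.5612.
%OS = 100·exp(−πζ/√(1−ζ²)) = 11.9%.

11.9%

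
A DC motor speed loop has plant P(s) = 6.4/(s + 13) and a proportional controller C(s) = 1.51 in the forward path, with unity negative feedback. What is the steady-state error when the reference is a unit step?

0.574

The loop is type 0. Static position error constant K_pos = C(0)·P(0) = 1.51·0.4923 = 0.7434.
Steady-state error to a unit step: e_ss = 1/(1+K_pos) = 1/1.743 = 0.574.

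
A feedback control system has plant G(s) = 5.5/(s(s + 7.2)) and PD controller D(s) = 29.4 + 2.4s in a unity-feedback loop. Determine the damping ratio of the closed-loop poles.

Forward path: (29.4 + 2.4s)·5.5/(s(s+7.2)). The closed-loop characteristic equation is s² + (7.2 + 5.5·2.4)s + 5.5·29.4 = 0.
That is s² + 20.4s + 161.7 = 0, so ω_n = 12.72 rad/s and ζ = 20.4/(2·12.72) = 0.8021.

ζ = 0.802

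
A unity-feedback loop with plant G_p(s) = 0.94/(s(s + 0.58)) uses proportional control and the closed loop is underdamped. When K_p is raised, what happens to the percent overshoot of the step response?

Characteristic equation s² + 0.58s + K_p·0.94 = 0: raising K_p raises ω_n while 2ζω_n = 0.58 is fixed, so ζ falls and overshoot grows.

increase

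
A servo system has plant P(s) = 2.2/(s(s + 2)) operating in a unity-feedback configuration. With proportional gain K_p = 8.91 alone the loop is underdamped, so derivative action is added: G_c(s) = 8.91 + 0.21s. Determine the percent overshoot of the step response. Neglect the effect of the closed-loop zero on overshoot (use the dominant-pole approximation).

40.3%

Forward path: (8.91 + 0.21s)·2.2/(s(s+2)). The closed-loop characteristic equation is s² + (2 + 2.2·0.21)s + 2.2·8.91 = 0.
That is s² + 2.462s + 19.6 = 0, so ω_n = 4.427 rad/s and ζ = 2.462/(2·4.427) = 0.278.
%OS = 100·exp(−πζ/√(1−ζ²)) = 40.3%.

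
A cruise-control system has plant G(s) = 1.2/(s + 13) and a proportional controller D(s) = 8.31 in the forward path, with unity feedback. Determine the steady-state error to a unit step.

The loop is type 0. Static position error constant K_pos = D(0)·G(0) = 8.31·0.09231 = 0.7671.
Steady-state error to a unit step: e_ss = 1/(1+K_pos) = 1/1.767 = 0.566.

0.566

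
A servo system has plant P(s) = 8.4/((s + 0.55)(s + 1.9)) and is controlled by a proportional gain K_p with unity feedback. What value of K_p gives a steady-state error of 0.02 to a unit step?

Steady-state error for a unit step on this type-0 loop is 1/(1 + K_p·P(0)).
P(0) = 8.038. Require 1/(1 + K_p·8.038) = 0.02, so 1 + 8.038·K_p = 50.
K_p = (50 − 1)/8.038 = 6.1.

K_p = 6.1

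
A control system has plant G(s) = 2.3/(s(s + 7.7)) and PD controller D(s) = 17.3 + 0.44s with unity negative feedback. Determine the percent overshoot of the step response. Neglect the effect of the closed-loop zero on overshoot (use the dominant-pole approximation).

4.98%

Forward path: (17.3 + 0.44s)·2.3/(s(s+7.7)). The closed-loop characteristic equation is s² + (7.7 + 2.3·0.44)s + 2.3·17.3 = 0.
That is s² + 8.712s + 39.79 = 0, so ω_n = 6.308 rad/s and ζ = 8.712/(2·6.308) = 0.6906.
%OS = 100·exp(−πζ/√(1−ζ²)) = 4.98%.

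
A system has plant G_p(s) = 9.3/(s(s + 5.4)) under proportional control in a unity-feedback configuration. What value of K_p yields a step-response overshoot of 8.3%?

K_p = 2.03

From %OS = 100·exp(−πζ/√(1−ζ²)) = 8.3%, ζ = −ln(0.083)/√(π²+ln²(0.083)) = 0.621.
Characteristic equation s² + 5.4s + 9.3K_p = 0 gives ζ = 5.4/(2√(9.3K_p)).
Setting ζ = 0.621: √(9.3K_p) = 5.4/(2·0.621) = 4.348, so K_p = 18.9/9.3 = 2.03.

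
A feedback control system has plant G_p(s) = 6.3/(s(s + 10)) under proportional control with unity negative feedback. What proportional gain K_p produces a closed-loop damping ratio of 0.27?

Closed-loop characteristic equation: s² + 10s + K_p·6.3 = 0.
So ω_n = √(6.3K_p) and 2ζω_n = 10, giving ζ = 10/(2√(6.3K_p)).
Setting ζ = 0.27: √(6.3K_p) = 10/(2·0.27) = 18.52, so K_p = 342.9/6.3 = 54.4.

K_p = 54.4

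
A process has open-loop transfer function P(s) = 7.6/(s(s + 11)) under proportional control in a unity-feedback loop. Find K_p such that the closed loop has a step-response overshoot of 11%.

From %OS = 100·exp(−πζ/√(1−ζ²)) = 11%, ζ = −ln(0.11)/√(π²+ln²(0.11)) = 0.5749.
Characteristic equation s² + 11s + 7.6K_p = 0 gives ζ = 11/(2√(7.6K_p)).
Setting ζ = 0.5749: √(7.6K_p) = 11/(2·0.5749) = 9.567, so K_p = 91.53/7.6 = 12.

K_p = 12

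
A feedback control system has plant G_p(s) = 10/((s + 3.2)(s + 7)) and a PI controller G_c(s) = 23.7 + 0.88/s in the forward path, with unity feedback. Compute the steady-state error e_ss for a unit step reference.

0

The open loop G_c(s)G_p(s) has a pole at the origin (type 1), so the static position error constant is infinite and e_ss = 1/(1+∞) = 0.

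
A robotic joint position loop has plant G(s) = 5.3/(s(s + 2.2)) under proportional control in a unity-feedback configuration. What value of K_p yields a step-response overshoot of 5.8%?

K_p = 0.506

From %OS = 100·exp(−πζ/√(1−ζ²)) = 5.8%, ζ = −ln(0.058)/√(π²+ln²(0.058)) = 0.6716.
Characteristic equation s² + 2.2s + 5.3K_p = 0 gives ζ = 2.2/(2√(5.3K_p)).
Setting ζ = 0.6716: √(5.3K_p) = 2.2/(2·0.6716) = 1.638, so K_p = 2.683/5.3 = 0.506.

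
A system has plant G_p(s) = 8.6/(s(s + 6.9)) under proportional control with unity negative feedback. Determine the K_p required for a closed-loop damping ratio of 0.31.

Closed-loop characteristic equation: s² + 6.9s + K_p·8.6 = 0.
So ω_n = √(8.6K_p) and 2ζω_n = 6.9, giving ζ = 6.9/(2√(8.6K_p)).
Setting ζ = 0.31: √(8.6K_p) = 6.9/(2·0.31) = 11.13, so K_p = 123.9/8.6 = 14.4.

K_p = 14.4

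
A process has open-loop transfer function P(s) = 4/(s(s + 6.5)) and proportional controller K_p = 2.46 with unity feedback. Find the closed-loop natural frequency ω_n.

ω_n = 3.14 rad/s

The closed-loop denominator is s(s+6.5) + 2.46·4 = s² + 6.5s + 9.84.
Matching s² + 2ζω_n s + ω_n²: ω_n = √9.84 = 3.137 rad/s and 2ζω_n = 6.5, so ζ = 6.5/(2·3.137) = 1.04.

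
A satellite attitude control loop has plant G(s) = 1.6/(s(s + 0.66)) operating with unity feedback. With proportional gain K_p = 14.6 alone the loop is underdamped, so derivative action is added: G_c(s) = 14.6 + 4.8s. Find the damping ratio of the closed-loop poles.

ζ = 0.863

Forward path: (14.6 + 4.8s)·1.6/(s(s+0.66)). The closed-loop characteristic equation is s² + (0.66 + 1.6·4.8)s + 1.6·14.6 = 0.
That is s² + 8.34s + 23.36 = 0, so ω_n = 4.833 rad/s and ζ = 8.34/(2·4.833) = 0.8628.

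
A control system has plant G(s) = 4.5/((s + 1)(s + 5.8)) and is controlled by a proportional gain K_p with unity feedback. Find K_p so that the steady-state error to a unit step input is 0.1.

K_p = 11.6

Steady-state error for a unit step on this type-0 loop is 1/(1 + K_p·G(0)).
G(0) = 0.7759. Require 1/(1 + K_p·0.7759) = 0.1, so 1 + 0.7759·K_p = 10.
K_p = (10 − 1)/0.7759 = 11.6.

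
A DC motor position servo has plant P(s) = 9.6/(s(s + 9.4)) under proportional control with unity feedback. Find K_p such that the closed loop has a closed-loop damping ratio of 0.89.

Closed-loop characteristic equation: s² + 9.4s + K_p·9.6 = 0.
So ω_n = √(9.6K_p) and 2ζω_n = 9.4, giving ζ = 9.4/(2√(9.6K_p)).
Setting ζ = 0.89: √(9.6K_p) = 9.4/(2·0.89) = 5.281, so K_p = 27.89/9.6 = 2.9.

K_p = 2.9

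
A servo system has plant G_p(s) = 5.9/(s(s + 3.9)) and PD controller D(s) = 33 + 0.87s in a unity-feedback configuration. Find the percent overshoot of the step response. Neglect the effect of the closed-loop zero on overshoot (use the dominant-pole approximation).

Forward path: (33 + 0.87s)·5.9/(s(s+3.9)). The closed-loop characteristic equation is s² + (3.9 + 5.9·0.87)s + 5.9·33 = 0.
That is s² + 9.033s + 194.7 = 0, so ω_n = 13.95 rad/s and ζ = 9.033/(2·13.95) = 0.3237.
%OS = 100·exp(−πζ/√(1−ζ²)) = 34.1%.

34.1%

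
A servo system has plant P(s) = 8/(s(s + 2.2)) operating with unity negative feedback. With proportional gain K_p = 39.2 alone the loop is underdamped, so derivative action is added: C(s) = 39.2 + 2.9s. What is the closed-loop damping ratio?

ζ = 0.717

Forward path: (39.2 + 2.9s)·8/(s(s+2.2)). The closed-loop characteristic equation is s² + (2.2 + 8·2.9)s + 8·39.2 = 0.
That is s² + 25.4s + 313.6 = 0, so ω_n = 17.71 rad/s and ζ = 25.4/(2·17.71) = 0.7172.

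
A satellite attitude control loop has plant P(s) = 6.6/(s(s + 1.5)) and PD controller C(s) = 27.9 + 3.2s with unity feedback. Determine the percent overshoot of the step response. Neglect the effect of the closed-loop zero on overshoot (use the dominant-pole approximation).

Forward path: (27.9 + 3.2s)·6.6/(s(s+1.5)). The closed-loop characteristic equation is s² + (1.5 + 6.6·3.2)s + 6.6·27.9 = 0.
That is s² + 22.62s + 184.1 = 0, so ω_n = 13.57 rad/s and ζ = 22.62/(2·13.57) = 0.8335.
%OS = 100·exp(−πζ/√(1−ζ²)) = 0.875%.

0.875%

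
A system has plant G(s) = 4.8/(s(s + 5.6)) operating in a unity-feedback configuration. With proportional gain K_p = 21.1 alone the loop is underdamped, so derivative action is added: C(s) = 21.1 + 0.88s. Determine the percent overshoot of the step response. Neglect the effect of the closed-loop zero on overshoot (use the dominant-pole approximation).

17.3%

Forward path: (21.1 + 0.88s)·4.8/(s(s+5.6)). The closed-loop characteristic equation is s² + (5.6 + 4.8·0.88)s + 4.8·21.1 = 0.
That is s² + 9.824s + 101.3 = 0, so ω_n = 10.06 rad/s and ζ = 9.824/(2·10.06) = 0.4881.
%OS = 100·exp(−πζ/√(1−ζ²)) = 17.3%.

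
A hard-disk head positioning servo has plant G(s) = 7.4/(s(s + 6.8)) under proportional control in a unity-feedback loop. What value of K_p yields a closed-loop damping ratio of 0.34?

K_p = 13.5

Closed-loop characteristic equation: s² + 6.8s + K_p·7.4 = 0.
So ω_n = √(7.4K_p) and 2ζω_n = 6.8, giving ζ = 6.8/(2√(7.4K_p)).
Setting ζ = 0.34: √(7.4K_p) = 6.8/(2·0.34) = 10, so K_p = 100/7.4 = 13.5.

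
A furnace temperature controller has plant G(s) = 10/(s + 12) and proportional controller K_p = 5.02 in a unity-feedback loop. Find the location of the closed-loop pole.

Closed-loop transfer function: T(s) = K_p·G(s)/(1 + K_p·G(s)) = 50.2/(s + 12 + 50.2) = 50.2/(s + 62.2).
The closed-loop pole is at s = −62.2.

s = -62.2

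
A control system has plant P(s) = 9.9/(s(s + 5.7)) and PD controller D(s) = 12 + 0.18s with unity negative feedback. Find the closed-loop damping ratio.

Forward path: (12 + 0.18s)·9.9/(s(s+5.7)). The closed-loop characteristic equation is s² + (5.7 + 9.9·0.18)s + 9.9·12 = 0.
That is s² + 7.482s + 118.8 = 0, so ω_n = 10.9 rad/s and ζ = 7.482/(2·10.9) = 0.3432.

ζ = 0.343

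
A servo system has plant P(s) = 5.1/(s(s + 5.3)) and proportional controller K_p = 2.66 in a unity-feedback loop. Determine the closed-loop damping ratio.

The closed-loop denominator is s(s+5.3) + 2.66·5.1 = s² + 5.3s + 13.57.
Matching s² + 2ζω_n s + ω_n²: ω_n = √13.57 = 3.683 rad/s and 2ζω_n = 5.3, so ζ = 5.3/(2·3.683) = 0.719.

ζ = 0.719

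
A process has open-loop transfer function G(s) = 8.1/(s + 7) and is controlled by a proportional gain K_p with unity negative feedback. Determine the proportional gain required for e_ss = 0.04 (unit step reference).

K_p = 20.7

For a type-0 loop with proportional control, e_ss = 1/(1 + K_p·G(0)).
G(0) = 1.157. Require 1/(1 + K_p·1.157) = 0.04, so 1 + 1.157·K_p = 25.
K_p = (25 − 1)/1.157 = 20.7.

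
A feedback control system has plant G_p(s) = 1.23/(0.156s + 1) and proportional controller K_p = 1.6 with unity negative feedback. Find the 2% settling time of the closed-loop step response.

T_s ≈ 0.21 s

Closed loop: T(s) = K_p·G_p/(1+K_p·G_p) = 1.968/(0.156s + 1 + 1.968), with pole at s = −(1 + 1.968)/0.156 = −19.03.
τ = 1/19.03 = 0.05256 s, so 2% settling time ≈ 4τ = 0.21 s.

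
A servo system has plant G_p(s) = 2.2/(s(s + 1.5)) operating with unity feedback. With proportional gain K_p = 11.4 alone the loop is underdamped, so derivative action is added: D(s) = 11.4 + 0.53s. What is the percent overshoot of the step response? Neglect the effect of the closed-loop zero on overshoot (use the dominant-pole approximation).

42%

Forward path: (11.4 + 0.53s)·2.2/(s(s+1.5)). The closed-loop characteristic equation is s² + (1.5 + 2.2·0.53)s + 2.2·11.4 = 0.
That is s² + 2.666s + 25.08 = 0, so ω_n = 5.008 rad/s and ζ = 2.666/(2·5.008) = 0.2662.
%OS = 100·exp(−πζ/√(1−ζ²)) = 42%.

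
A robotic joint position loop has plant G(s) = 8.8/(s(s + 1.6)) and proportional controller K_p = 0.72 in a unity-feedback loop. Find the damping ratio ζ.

The closed-loop denominator is s(s+1.6) + 0.72·8.8 = s² + 1.6s + 6.336.
Matching s² + 2ζω_n s + ω_n²: ω_n = √6.336 = 2.517 rad/s and 2ζω_n = 1.6, so ζ = 1.6/(2·2.517) = 0.318.

ζ = 0.318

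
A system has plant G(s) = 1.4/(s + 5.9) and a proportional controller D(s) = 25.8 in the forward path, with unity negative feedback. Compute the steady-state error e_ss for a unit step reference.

0.14

The loop is type 0. Static position error constant K_pos = D(0)·G(0) = 25.8·0.2373 = 6.122.
Steady-state error to a unit step: e_ss = 1/(1+K_pos) = 1/7.122 = 0.14.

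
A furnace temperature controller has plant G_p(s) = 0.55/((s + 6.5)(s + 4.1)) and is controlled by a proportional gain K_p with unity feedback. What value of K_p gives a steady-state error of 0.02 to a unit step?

For a type-0 loop with proportional control, e_ss = 1/(1 + K_p·G_p(0)).
G_p(0) = 0.02064. Require 1/(1 + K_p·0.02064) = 0.02, so 1 + 0.02064·K_p = 50.
K_p = (50 − 1)/0.02064 = 2370.

K_p = 2370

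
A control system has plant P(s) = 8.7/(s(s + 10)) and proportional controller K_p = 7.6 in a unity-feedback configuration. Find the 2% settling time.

T_s ≈ 0.8 s

The closed-loop denominator s² + 10s + 66.12 gives ω_n = √66.12 = 8.131 and ζ = 10/(2ω_n) = 0.6149.
2% settling time T_s ≈ 4/(ζω_n) = 4/5 = 0.8 s.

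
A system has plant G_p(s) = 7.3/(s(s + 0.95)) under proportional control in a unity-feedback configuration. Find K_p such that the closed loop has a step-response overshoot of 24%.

K_p = 0.181

From %OS = 100·exp(−πζ/√(1−ζ²)) = 24%, ζ = −ln(0.24)/√(π²+ln²(0.24)) = 0.4136.
Characteristic equation s² + 0.95s + 7.3K_p = 0 gives ζ = 0.95/(2√(7.3K_p)).
Setting ζ = 0.4136: √(7.3K_p) = 0.95/(2·0.4136) = 1.148, so K_p = 1.319/7.3 = 0.181.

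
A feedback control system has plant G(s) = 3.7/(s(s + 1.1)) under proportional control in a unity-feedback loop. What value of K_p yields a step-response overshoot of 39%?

From %OS = 100·exp(−πζ/√(1−ζ²)) = 39%, ζ = −ln(0.39)/√(π²+ln²(0.39)) = 0.2871.
Characteristic equation s² + 1.1s + 3.7K_p = 0 gives ζ = 1.1/(2√(3.7K_p)).
Setting ζ = 0.2871: √(3.7K_p) = 1.1/(2·0.2871) = 1.916, so K_p = 3.67/3.7 = 0.992.

K_p = 0.992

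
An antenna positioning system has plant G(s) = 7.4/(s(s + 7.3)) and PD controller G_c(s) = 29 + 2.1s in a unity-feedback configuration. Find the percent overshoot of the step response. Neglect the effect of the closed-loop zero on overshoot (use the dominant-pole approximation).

2%

Forward path: (29 + 2.1s)·7.4/(s(s+7.3)). The closed-loop characteristic equation is s² + (7.3 + 7.4·2.1)s + 7.4·29 = 0.
That is s² + 22.84s + 214.6 = 0, so ω_n = 14.65 rad/s and ζ = 22.84/(2·14.65) = 0.7796.
%OS = 100·exp(−πζ/√(1−ζ²)) = 2%.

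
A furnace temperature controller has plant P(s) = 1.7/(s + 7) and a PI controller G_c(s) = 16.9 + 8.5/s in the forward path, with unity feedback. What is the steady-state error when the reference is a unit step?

0

The open loop G_c(s)P(s) has a pole at the origin (type 1), so the static position error constant is infinite and e_ss = 1/(1+∞) = 0.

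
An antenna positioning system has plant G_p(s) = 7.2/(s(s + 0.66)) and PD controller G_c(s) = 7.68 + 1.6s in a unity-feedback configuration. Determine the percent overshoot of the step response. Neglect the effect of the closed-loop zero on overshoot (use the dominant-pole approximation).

Forward path: (7.68 + 1.6s)·7.2/(s(s+0.66)). The closed-loop characteristic equation is s² + (0.66 + 7.2·1.6)s + 7.2·7.68 = 0.
That is s² + 12.18s + 55.3 = 0, so ω_n = 7.436 rad/s and ζ = 12.18/(2·7.436) = 0.819.
%OS = 100·exp(−πζ/√(1−ζ²)) = 1.13%.

1.13%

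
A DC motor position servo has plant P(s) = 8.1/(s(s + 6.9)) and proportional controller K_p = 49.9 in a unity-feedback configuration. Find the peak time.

T_p = 0.159 s

Closed-loop characteristic equation: s² + 6.9s + 404.2 = 0, so ω_n = 20.1 rad/s and ζ = 6.9/(2·20.1) = 0.1716.
Damped frequency ω_d = ω_n√(1−ζ²) = 19.81 rad/s, so peak time T_p = π/ω_d = 0.159 s.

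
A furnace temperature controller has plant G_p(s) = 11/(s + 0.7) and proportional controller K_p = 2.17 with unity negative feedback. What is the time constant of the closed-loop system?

Closed-loop transfer function: T(s) = K_p·G_p(s)/(1 + K_p·G_p(s)) = 23.87/(s + 0.7 + 23.87) = 23.87/(s + 24.57).
Time constant τ = 1/24.57 = 0.0407 s.

τ = 0.0407 s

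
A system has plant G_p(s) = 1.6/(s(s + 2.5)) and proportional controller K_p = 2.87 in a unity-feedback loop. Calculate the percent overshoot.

Closed-loop characteristic equation: s² + 2.5s + 4.592 = 0, so ω_n = 2.143 rad/s and ζ = 2.5/(2·2.143) = 0.5833.
%OS = 100·exp(−πζ/√(1−ζ²)) = 100·exp(−π·0.5833/√0.6597) = 10.5%.

10.5%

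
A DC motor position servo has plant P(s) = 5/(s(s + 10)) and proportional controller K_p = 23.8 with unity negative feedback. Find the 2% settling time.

T_s ≈ 0.8 s

The closed-loop denominator s² + 10s + 119 gives ω_n = √119 = 10.91 and ζ = 10/(2ω_n) = 0.4583.
2% settling time T_s ≈ 4/(ζω_n) = 4/5 = 0.8 s.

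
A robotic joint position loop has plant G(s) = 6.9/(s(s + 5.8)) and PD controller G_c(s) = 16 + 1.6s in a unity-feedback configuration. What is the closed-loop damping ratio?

ζ = 0.801

Forward path: (16 + 1.6s)·6.9/(s(s+5.8)). The closed-loop characteristic equation is s² + (5.8 + 6.9·1.6)s + 6.9·16 = 0.
That is s² + 16.84s + 110.4 = 0, so ω_n = 10.51 rad/s and ζ = 16.84/(2·10.51) = 0.8014.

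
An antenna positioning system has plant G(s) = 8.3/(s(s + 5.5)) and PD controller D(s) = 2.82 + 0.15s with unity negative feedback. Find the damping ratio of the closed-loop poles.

ζ = 0.697

Forward path: (2.82 + 0.15s)·8.3/(s(s+5.5)). The closed-loop characteristic equation is s² + (5.5 + 8.3·0.15)s + 8.3·2.82 = 0.
That is s² + 6.745s + 23.41 = 0, so ω_n = 4.838 rad/s and ζ = 6.745/(2·4.838) = 0.6971.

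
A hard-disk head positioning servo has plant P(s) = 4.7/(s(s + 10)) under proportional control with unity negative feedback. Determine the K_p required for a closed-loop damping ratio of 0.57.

K_p = 16.4

Closed-loop characteristic equation: s² + 10s + K_p·4.7 = 0.
So ω_n = √(4.7K_p) and 2ζω_n = 10, giving ζ = 10/(2√(4.7K_p)).
Setting ζ = 0.57: √(4.7K_p) = 10/(2·0.57) = 8.772, so K_p = 76.95/4.7 = 16.4.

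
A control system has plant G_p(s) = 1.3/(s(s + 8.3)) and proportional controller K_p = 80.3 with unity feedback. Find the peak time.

T_p = 0.336 s

The closed-loop denominator s² + 8.3s + 104.4 gives ω_n = √104.4 = 10.22 and ζ = 8.3/(2ω_n) = 0.4062.
Damped frequency ω_d = ω_n√(1−ζ²) = 9.336 rad/s, so peak time T_p = π/ω_d = 0.336 s.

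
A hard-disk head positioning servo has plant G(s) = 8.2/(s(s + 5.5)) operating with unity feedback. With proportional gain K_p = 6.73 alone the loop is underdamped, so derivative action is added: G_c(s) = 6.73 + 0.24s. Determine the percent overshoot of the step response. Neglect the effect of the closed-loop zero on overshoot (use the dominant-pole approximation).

Forward path: (6.73 + 0.24s)·8.2/(s(s+5.5)). The closed-loop characteristic equation is s² + (5.5 + 8.2·0.24)s + 8.2·6.73 = 0.
That is s² + 7.468s + 55.19 = 0, so ω_n = 7.429 rad/s and ζ = 7.468/(2·7.429) = 0.5026.
%OS = 100·exp(−πζ/√(1−ζ²)) = 16.1%.

16.1%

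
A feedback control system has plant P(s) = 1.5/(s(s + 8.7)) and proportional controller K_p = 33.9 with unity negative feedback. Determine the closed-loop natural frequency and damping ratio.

1 + K_p·P(s) = 0 gives s² + 8.7s + 50.85 = 0.
Matching s² + 2ζω_n s + ω_n²: ω_n = √50.85 = 7.131 rad/s and 2ζω_n = 8.7, so ζ = 8.7/(2·7.131) = 0.61.

ω_n = 7.13 rad/s, ζ = 0.61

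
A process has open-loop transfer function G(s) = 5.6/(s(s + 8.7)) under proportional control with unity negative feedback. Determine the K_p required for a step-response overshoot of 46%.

K_p = 58.7

From %OS = 100·exp(−πζ/√(1−ζ²)) = 46%, ζ = −ln(0.46)/√(π²+ln²(0.46)) = 0.24.
Characteristic equation s² + 8.7s + 5.6K_p = 0 gives ζ = 8.7/(2√(5.6K_p)).
Setting ζ = 0.24: √(5.6K_p) = 8.7/(2·0.24) = 18.13, so K_p = 328.6/5.6 = 58.7.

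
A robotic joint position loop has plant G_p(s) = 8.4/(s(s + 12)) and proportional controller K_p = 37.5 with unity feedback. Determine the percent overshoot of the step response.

32.4%

The closed-loop denominator s² + 12s + 315 gives ω_n = √315 = 17.75 and ζ = 12/(2ω_n) = 0.3381.
%OS = 100·exp(−πζ/√(1−ζ²)) = 100·exp(−π·0.3381/√0.8857) = 32.4%.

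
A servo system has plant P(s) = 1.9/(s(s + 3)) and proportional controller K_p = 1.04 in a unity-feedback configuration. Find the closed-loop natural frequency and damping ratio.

ω_n = 1.41 rad/s, ζ = 1.07

The closed-loop denominator is s(s+3) + 1.04·1.9 = s² + 3s + 1.976.
So ω_n² = 1.976 ⇒ ω_n = 1.406 rad/s, and ζ = 3/(2ω_n) = 1.07.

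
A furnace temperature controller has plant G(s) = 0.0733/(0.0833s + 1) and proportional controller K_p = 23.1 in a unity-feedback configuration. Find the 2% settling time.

Closed loop: T(s) = K_p·G/(1+K_p·G) = 1.693/(0.0833s + 1 + 1.693), with pole at s = −(1 + 1.693)/0.0833 = −32.33.
τ = 1/32.33 = 0.03093 s, so 2% settling time ≈ 4τ = 0.124 s.

T_s ≈ 0.124 s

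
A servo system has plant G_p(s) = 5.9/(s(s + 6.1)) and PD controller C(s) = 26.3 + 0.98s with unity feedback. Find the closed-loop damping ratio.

ζ = 0.477

Forward path: (26.3 + 0.98s)·5.9/(s(s+6.1)). The closed-loop characteristic equation is s² + (6.1 + 5.9·0.98)s + 5.9·26.3 = 0.
That is s² + 11.88s + 155.2 = 0, so ω_n = 12.46 rad/s and ζ = 11.88/(2·12.46) = 0.4769.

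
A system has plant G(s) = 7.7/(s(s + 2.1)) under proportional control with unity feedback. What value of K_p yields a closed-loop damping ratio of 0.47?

K_p = 0.648

Closed-loop characteristic equation: s² + 2.1s + K_p·7.7 = 0.
So ω_n = √(7.7K_p) and 2ζω_n = 2.1, giving ζ = 2.1/(2√(7.7K_p)).
Setting ζ = 0.47: √(7.7K_p) = 2.1/(2·0.47) = 2.234, so K_p = 4.991/7.7 = 0.648.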